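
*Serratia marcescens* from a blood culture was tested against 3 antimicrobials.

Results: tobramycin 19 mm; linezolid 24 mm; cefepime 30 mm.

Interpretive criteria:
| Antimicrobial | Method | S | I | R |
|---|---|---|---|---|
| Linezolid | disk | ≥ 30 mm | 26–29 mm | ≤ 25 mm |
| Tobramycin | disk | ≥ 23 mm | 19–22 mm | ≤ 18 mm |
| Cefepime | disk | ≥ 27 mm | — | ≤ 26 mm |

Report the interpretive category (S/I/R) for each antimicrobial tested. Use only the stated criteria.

Tobramycin 19 mm: in 19–22 mm — I
Linezolid: 24 mm is ≤ 25 mm → Resistant
Cefepime 30 mm: ≥ 27 mm → susceptible

I, R, S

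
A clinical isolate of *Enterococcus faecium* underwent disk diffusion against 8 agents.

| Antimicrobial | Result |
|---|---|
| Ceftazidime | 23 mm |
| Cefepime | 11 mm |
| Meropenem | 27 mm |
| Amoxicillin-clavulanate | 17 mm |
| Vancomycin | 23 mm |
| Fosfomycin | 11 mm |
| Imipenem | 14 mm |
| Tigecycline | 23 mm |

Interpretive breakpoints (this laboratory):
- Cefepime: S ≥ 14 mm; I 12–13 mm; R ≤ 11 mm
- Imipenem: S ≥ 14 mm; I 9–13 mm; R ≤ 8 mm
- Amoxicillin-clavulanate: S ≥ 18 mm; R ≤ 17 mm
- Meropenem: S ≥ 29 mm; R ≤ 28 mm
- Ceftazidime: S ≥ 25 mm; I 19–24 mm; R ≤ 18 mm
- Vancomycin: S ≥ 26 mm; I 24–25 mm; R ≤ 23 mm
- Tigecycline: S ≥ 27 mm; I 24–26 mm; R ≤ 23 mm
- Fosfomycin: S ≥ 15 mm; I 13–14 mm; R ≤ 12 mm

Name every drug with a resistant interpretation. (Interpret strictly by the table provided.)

cefepime, meropenem, amoxicillin-clavulanate, vancomycin, fosfomycin, tigecycline

Ceftazidime (23 mm) in 19–24 mm → Intermediate
Cefepime 11 mm: ≤ 11 mm ⇒ Resistant
Meropenem: 27 mm is ≤ 28 mm → resistant
Amoxicillin-clavulanate 17 mm: ≤ 17 mm — R
Vancomycin 23 mm: ≤ 23 mm — Resistant
Fosfomycin: 11 mm is ≤ 12 mm — R
Imipenem: 14 mm is ≥ 14 mm — S
Tigecycline (23 mm) ≤ 23 mm → Resistant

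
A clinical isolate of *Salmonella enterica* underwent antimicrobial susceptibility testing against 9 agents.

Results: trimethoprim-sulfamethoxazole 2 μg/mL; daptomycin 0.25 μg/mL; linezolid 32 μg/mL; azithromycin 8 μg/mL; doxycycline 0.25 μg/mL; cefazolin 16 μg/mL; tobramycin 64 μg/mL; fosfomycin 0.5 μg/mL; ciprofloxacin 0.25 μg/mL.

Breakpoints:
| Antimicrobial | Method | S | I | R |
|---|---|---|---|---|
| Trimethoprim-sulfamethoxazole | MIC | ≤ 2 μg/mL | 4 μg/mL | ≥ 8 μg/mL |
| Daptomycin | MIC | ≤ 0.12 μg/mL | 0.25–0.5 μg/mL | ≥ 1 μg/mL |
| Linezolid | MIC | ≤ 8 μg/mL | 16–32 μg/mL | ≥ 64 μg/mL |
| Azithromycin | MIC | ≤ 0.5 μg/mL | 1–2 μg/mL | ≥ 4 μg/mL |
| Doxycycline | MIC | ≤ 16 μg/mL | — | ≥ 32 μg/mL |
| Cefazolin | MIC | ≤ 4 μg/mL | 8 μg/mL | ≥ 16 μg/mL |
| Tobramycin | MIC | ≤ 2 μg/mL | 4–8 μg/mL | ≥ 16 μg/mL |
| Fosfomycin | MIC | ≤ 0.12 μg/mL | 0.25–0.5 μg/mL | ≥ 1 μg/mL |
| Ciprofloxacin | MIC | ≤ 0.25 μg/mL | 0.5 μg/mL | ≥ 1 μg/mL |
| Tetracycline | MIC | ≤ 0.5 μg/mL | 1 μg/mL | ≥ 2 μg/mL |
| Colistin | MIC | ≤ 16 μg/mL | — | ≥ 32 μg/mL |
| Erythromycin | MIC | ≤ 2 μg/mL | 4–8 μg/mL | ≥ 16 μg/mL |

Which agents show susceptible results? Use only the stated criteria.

Trimethoprim-sulfamethoxazole: 2 μg/mL is ≤ 2 μg/mL → Susceptible
Daptomycin (0.25 μg/mL) in 0.25–0.5 μg/mL → I
Linezolid (32 μg/mL) in 16–32 μg/mL ⇒ intermediate
Azithromycin (8 μg/mL) ≥ 4 μg/mL — Resistant
Doxycycline (0.25 μg/mL) ≤ 16 μg/mL — Susceptible
Cefazolin 16 μg/mL: ≥ 16 μg/mL ⇒ R
Tobramycin: 64 μg/mL is ≥ 16 μg/mL — R
Fosfomycin 0.5 μg/mL: in 0.25–0.5 μg/mL — intermediate
Ciprofloxacin 0.25 μg/mL: ≤ 0.25 μg/mL — susceptible

trimethoprim-sulfamethoxazole, doxycycline, ciprofloxacin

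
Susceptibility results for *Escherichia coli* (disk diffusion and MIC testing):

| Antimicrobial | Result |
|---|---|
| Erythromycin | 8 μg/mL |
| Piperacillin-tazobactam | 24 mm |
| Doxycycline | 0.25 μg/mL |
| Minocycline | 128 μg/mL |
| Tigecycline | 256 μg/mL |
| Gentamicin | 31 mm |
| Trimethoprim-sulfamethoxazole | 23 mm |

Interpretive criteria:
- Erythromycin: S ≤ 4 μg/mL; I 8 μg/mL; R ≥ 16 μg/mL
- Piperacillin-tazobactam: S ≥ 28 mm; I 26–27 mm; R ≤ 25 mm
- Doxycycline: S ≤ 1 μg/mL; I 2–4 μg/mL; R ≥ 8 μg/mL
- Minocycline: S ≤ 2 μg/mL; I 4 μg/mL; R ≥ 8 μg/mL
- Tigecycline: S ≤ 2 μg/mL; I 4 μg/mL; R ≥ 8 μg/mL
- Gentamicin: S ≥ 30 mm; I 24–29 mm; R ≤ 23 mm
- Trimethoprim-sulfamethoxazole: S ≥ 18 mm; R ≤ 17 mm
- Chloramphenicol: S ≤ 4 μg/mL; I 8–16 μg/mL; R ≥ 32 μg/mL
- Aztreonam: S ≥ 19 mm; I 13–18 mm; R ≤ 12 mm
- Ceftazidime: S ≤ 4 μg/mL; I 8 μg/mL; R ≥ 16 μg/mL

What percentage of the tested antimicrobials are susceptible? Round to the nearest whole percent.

43%

Erythromycin (8 μg/mL) = 8 μg/mL → I
Piperacillin-tazobactam: 24 mm is ≤ 25 mm — R
Doxycycline: 0.25 μg/mL is ≤ 1 μg/mL → Susceptible
Minocycline 128 μg/mL: ≥ 8 μg/mL → R
Tigecycline: 256 μg/mL is ≥ 8 μg/mL ⇒ Resistant
Gentamicin: 31 mm is ≥ 30 mm — Susceptible
Trimethoprim-sulfamethoxazole: 23 mm is ≥ 18 mm → Susceptible
Susceptible: 3/7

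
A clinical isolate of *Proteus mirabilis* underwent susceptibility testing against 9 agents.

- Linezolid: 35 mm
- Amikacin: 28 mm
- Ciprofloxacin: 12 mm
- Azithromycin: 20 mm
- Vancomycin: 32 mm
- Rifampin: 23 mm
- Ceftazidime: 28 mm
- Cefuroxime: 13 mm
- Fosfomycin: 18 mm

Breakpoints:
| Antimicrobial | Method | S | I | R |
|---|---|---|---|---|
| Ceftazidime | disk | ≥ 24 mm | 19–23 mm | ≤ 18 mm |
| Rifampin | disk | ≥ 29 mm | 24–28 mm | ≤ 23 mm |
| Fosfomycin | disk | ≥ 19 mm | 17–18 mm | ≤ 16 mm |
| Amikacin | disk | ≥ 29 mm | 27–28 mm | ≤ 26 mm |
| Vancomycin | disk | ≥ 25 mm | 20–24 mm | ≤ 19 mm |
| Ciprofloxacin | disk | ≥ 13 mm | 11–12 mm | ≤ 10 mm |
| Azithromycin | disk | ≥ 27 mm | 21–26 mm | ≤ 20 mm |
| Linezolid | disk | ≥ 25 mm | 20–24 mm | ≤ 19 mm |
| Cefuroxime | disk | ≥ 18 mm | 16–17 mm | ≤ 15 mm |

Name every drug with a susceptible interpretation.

linezolid, vancomycin, ceftazidime

Linezolid (35 mm) ≥ 25 mm ⇒ susceptible
Amikacin 28 mm: in 27–28 mm → I
Ciprofloxacin 12 mm: in 11–12 mm ⇒ I
Azithromycin: 20 mm is ≤ 20 mm ⇒ R
Vancomycin (32 mm) ≥ 25 mm ⇒ susceptible
Rifampin (23 mm) ≤ 23 mm → resistant
Ceftazidime 28 mm: ≥ 24 mm → S
Cefuroxime (13 mm) ≤ 15 mm — R
Fosfomycin: 18 mm is in 17–18 mm ⇒ I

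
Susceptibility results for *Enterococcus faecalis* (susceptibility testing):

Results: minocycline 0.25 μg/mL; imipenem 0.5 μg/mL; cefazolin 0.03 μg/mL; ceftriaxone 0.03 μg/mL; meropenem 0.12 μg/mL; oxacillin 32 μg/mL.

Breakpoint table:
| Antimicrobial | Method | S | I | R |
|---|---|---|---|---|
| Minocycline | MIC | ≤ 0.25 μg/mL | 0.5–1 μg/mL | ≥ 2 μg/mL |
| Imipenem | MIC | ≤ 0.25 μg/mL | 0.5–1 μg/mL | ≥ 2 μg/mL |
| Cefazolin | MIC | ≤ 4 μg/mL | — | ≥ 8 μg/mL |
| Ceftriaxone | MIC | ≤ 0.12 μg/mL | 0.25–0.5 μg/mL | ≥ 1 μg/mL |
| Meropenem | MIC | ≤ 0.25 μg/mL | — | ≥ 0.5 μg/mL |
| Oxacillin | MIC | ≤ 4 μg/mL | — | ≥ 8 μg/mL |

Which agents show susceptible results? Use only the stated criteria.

Minocycline (0.25 μg/mL) ≤ 0.25 μg/mL — susceptible
Imipenem: 0.5 μg/mL is in 0.5–1 μg/mL — Intermediate
Cefazolin (0.03 μg/mL) ≤ 4 μg/mL — Susceptible
Ceftriaxone 0.03 μg/mL: ≤ 0.12 μg/mL ⇒ Susceptible
Meropenem 0.12 μg/mL: ≤ 0.25 μg/mL ⇒ Susceptible
Oxacillin (32 μg/mL) ≥ 8 μg/mL ⇒ Resistant

minocycline, cefazolin, ceftriaxone, meropenem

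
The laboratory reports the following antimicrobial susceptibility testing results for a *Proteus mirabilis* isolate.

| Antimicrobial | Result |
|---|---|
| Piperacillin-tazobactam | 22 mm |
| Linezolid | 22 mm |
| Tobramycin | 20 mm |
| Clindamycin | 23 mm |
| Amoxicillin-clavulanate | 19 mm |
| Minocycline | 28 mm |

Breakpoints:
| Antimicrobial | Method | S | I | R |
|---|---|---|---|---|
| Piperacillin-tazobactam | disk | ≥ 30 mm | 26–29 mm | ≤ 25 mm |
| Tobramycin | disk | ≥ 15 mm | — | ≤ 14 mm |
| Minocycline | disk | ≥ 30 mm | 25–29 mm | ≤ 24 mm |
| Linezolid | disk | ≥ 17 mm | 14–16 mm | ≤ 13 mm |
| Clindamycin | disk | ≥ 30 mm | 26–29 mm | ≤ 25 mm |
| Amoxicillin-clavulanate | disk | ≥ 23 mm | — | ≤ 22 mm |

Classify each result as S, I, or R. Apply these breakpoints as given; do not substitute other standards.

R, S, S, R, R, I

Piperacillin-tazobactam: 22 mm is ≤ 25 mm — Resistant
Linezolid: 22 mm is ≥ 17 mm — susceptible
Tobramycin (20 mm) ≥ 15 mm ⇒ susceptible
Clindamycin (23 mm) ≤ 25 mm → Resistant
Amoxicillin-clavulanate: 19 mm is ≤ 22 mm → resistant
Minocycline (28 mm) in 25–29 mm → Intermediate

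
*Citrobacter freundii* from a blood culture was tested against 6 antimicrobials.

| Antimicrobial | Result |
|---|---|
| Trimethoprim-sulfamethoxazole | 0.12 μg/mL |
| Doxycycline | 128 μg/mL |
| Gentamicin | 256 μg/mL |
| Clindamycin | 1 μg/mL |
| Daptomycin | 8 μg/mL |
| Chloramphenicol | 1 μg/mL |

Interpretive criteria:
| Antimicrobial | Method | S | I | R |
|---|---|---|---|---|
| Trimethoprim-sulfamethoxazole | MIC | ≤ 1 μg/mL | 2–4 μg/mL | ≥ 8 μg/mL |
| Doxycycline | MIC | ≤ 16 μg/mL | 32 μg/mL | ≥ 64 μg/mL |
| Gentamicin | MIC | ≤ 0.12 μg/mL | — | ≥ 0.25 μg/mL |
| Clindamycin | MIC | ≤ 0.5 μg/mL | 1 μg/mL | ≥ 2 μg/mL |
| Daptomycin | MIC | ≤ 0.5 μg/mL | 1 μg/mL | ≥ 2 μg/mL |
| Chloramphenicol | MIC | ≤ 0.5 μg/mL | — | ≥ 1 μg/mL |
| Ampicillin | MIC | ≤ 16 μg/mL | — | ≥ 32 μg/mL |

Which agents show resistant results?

Trimethoprim-sulfamethoxazole 0.12 μg/mL: ≤ 1 μg/mL — susceptible
Doxycycline (128 μg/mL) ≥ 64 μg/mL → R
Gentamicin: 256 μg/mL is ≥ 0.25 μg/mL — resistant
Clindamycin: 1 μg/mL is = 1 μg/mL — I
Daptomycin: 8 μg/mL is ≥ 2 μg/mL ⇒ R
Chloramphenicol 1 μg/mL: ≥ 1 μg/mL — Resistant

doxycycline, gentamicin, daptomycin, chloramphenicol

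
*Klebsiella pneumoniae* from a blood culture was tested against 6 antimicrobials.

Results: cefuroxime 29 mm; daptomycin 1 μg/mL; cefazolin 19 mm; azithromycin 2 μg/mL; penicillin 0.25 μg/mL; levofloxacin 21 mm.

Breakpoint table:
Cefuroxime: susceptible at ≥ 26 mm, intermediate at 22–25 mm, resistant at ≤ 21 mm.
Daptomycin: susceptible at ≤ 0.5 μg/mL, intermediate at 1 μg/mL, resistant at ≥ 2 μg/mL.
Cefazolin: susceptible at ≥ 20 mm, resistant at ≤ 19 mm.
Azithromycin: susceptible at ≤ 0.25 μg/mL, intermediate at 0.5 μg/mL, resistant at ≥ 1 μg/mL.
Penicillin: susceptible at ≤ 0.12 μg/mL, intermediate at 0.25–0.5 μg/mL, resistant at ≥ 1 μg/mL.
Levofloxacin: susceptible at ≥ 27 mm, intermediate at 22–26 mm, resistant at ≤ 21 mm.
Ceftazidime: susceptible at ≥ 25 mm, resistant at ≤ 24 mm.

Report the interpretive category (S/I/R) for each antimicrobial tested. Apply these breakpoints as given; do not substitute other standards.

Cefuroxime: 29 mm is ≥ 26 mm → S
Daptomycin: 1 μg/mL is = 1 μg/mL — I
Cefazolin (19 mm) ≤ 19 mm — Resistant
Azithromycin: 2 μg/mL is ≥ 1 μg/mL ⇒ resistant
Penicillin: 0.25 μg/mL is in 0.25–0.5 μg/mL → I
Levofloxacin: 21 mm is ≤ 21 mm — resistant

S, I, R, R, I, R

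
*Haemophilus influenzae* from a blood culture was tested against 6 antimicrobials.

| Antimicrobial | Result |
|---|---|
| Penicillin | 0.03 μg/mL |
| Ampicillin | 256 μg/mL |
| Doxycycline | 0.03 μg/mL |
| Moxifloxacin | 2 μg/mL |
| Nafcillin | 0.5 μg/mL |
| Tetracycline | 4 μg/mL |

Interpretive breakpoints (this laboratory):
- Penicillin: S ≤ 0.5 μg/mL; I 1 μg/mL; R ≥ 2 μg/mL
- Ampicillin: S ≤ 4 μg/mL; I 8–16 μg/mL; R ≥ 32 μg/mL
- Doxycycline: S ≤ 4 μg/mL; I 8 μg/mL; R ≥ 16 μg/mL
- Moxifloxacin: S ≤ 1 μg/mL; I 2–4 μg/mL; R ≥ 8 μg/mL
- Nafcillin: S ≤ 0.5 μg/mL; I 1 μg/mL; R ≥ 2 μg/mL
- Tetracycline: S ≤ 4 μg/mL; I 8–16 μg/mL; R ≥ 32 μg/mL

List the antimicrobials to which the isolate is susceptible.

penicillin, doxycycline, nafcillin, tetracycline

Penicillin: 0.03 μg/mL is ≤ 0.5 μg/mL ⇒ susceptible
Ampicillin 256 μg/mL: ≥ 32 μg/mL — resistant
Doxycycline (0.03 μg/mL) ≤ 4 μg/mL ⇒ Susceptible
Moxifloxacin: 2 μg/mL is in 2–4 μg/mL → intermediate
Nafcillin 0.5 μg/mL: ≤ 0.5 μg/mL → Susceptible
Tetracycline 4 μg/mL: ≤ 4 μg/mL → S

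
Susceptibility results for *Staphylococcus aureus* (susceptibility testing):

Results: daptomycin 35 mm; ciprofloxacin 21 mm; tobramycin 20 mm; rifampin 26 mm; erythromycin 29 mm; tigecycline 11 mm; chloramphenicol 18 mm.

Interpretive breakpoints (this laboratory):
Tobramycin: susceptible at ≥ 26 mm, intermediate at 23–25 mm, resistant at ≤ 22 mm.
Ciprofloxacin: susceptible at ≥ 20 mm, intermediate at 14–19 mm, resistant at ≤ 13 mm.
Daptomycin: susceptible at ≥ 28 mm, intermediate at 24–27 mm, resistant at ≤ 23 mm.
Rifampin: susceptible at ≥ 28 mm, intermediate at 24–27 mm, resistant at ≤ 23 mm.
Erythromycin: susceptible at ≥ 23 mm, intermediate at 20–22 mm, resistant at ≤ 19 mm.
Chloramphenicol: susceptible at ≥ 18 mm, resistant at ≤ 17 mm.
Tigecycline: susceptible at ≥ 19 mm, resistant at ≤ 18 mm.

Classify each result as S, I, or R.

S, S, R, I, S, R, S

Daptomycin: 35 mm is ≥ 28 mm — Susceptible
Ciprofloxacin: 21 mm is ≥ 20 mm ⇒ susceptible
Tobramycin (20 mm) ≤ 22 mm ⇒ R
Rifampin (26 mm) in 24–27 mm → Intermediate
Erythromycin: 29 mm is ≥ 23 mm ⇒ S
Tigecycline: 11 mm is ≤ 18 mm ⇒ Resistant
Chloramphenicol: 18 mm is ≥ 18 mm — susceptible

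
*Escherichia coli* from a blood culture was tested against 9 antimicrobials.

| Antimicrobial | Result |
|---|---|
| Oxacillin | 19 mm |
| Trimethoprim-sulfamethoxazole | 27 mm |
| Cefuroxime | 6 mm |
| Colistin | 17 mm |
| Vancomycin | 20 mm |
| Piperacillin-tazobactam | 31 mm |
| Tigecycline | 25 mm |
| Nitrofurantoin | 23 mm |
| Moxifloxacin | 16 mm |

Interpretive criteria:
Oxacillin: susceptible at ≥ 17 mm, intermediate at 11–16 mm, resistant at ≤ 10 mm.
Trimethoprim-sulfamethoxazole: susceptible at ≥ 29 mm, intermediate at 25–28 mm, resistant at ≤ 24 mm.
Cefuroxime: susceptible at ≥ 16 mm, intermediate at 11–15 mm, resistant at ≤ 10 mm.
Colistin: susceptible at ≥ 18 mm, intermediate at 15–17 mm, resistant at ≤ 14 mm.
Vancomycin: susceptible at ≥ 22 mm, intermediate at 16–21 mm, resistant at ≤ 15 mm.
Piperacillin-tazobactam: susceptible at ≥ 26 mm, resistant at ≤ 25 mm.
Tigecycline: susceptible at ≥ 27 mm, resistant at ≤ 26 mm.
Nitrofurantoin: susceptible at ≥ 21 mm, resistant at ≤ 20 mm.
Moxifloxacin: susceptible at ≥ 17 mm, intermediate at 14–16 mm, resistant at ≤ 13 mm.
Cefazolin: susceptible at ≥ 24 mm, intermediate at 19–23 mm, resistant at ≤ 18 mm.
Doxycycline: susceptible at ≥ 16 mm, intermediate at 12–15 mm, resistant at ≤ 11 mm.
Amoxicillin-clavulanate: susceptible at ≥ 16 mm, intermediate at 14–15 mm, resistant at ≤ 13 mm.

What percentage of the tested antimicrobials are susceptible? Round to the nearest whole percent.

Oxacillin (19 mm) ≥ 17 mm — S
Trimethoprim-sulfamethoxazole: 27 mm is in 25–28 mm — Intermediate
Cefuroxime (6 mm) ≤ 10 mm ⇒ Resistant
Colistin: 17 mm is in 15–17 mm ⇒ intermediate
Vancomycin 20 mm: in 16–21 mm — Intermediate
Piperacillin-tazobactam 31 mm: ≥ 26 mm — S
Tigecycline: 25 mm is ≤ 26 mm ⇒ Resistant
Nitrofurantoin (23 mm) ≥ 21 mm ⇒ Susceptible
Moxifloxacin: 16 mm is in 14–16 mm — Intermediate
Susceptible: 3/9

33%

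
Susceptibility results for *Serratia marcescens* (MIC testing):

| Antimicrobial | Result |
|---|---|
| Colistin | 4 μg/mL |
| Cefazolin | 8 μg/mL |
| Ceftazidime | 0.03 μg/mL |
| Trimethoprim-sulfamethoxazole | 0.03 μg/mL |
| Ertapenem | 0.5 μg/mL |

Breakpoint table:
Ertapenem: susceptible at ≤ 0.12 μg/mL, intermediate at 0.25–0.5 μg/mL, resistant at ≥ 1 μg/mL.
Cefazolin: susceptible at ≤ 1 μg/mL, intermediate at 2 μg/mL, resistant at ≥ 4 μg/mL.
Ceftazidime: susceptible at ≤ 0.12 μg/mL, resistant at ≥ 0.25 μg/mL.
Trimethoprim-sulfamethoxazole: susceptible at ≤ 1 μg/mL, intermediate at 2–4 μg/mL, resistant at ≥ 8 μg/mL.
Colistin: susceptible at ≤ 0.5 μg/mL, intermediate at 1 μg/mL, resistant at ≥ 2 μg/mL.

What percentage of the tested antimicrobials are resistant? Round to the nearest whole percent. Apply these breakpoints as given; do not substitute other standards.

40%

Colistin 4 μg/mL: ≥ 2 μg/mL → resistant
Cefazolin: 8 μg/mL is ≥ 4 μg/mL ⇒ R
Ceftazidime (0.03 μg/mL) ≤ 0.12 μg/mL ⇒ susceptible
Trimethoprim-sulfamethoxazole: 0.03 μg/mL is ≤ 1 μg/mL — Susceptible
Ertapenem 0.5 μg/mL: in 0.25–0.5 μg/mL → intermediate
Resistant: 2/5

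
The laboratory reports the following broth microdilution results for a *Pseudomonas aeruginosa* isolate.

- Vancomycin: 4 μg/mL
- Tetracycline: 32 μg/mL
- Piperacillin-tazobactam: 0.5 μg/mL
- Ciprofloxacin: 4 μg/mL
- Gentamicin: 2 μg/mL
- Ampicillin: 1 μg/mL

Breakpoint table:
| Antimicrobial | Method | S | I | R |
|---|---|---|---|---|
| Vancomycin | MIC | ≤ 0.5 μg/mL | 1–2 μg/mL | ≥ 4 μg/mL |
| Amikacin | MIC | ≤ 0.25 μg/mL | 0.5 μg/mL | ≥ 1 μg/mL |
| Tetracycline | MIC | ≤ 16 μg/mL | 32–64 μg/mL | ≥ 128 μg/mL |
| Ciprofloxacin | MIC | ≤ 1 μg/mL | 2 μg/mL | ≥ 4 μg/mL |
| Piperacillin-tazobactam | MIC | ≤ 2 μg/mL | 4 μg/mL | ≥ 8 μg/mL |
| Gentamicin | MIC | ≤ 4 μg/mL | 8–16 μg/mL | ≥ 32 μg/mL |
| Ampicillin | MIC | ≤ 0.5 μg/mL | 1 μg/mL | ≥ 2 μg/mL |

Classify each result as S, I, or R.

R, I, S, R, S, I

Vancomycin: 4 μg/mL is ≥ 4 μg/mL — resistant
Tetracycline (32 μg/mL) in 32–64 μg/mL → Intermediate
Piperacillin-tazobactam 0.5 μg/mL: ≤ 2 μg/mL ⇒ S
Ciprofloxacin: 4 μg/mL is ≥ 4 μg/mL — Resistant
Gentamicin: 2 μg/mL is ≤ 4 μg/mL → susceptible
Ampicillin 1 μg/mL: = 1 μg/mL — I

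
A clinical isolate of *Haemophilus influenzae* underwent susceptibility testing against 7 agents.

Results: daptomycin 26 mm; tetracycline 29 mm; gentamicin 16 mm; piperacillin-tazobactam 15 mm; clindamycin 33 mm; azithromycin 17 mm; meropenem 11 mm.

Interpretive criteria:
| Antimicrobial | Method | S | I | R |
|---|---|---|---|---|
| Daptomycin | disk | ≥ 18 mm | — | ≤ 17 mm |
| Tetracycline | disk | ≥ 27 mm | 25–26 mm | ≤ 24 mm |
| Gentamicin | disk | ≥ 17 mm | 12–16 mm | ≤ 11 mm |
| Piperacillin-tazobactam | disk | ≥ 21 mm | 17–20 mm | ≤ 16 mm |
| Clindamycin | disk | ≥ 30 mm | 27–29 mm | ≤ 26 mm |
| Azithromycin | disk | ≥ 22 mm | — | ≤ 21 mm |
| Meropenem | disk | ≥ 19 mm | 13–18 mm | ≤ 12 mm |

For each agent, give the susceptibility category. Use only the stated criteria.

S, S, I, R, S, R, R

Daptomycin: 26 mm is ≥ 18 mm → Susceptible
Tetracycline: 29 mm is ≥ 27 mm — susceptible
Gentamicin (16 mm) in 12–16 mm → I
Piperacillin-tazobactam 15 mm: ≤ 16 mm — resistant
Clindamycin: 33 mm is ≥ 30 mm — susceptible
Azithromycin (17 mm) ≤ 21 mm — resistant
Meropenem: 11 mm is ≤ 12 mm — R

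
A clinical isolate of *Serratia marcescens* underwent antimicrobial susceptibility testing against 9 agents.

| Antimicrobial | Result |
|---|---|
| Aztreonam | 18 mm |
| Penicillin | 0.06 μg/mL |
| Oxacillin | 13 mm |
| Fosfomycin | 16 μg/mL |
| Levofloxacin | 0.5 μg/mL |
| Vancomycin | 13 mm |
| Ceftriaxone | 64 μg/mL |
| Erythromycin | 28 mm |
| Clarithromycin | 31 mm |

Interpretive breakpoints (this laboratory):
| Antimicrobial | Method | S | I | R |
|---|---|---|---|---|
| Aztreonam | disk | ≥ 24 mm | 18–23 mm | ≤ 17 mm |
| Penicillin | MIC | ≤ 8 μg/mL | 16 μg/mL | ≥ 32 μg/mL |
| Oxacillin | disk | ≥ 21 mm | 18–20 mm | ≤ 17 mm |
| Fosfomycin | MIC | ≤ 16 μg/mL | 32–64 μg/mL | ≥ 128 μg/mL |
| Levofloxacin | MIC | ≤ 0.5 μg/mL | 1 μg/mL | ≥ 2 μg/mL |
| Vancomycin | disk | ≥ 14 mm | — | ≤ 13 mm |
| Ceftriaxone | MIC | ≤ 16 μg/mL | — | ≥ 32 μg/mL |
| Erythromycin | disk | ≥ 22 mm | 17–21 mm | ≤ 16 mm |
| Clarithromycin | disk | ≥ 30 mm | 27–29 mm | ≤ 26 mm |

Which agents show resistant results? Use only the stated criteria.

Aztreonam: 18 mm is in 18–23 mm — intermediate
Penicillin 0.06 μg/mL: ≤ 8 μg/mL → susceptible
Oxacillin: 13 mm is ≤ 17 mm → Resistant
Fosfomycin (16 μg/mL) ≤ 16 μg/mL ⇒ Susceptible
Levofloxacin 0.5 μg/mL: ≤ 0.5 μg/mL ⇒ Susceptible
Vancomycin (13 mm) ≤ 13 mm → R
Ceftriaxone: 64 μg/mL is ≥ 32 μg/mL — Resistant
Erythromycin: 28 mm is ≥ 22 mm — Susceptible
Clarithromycin 31 mm: ≥ 30 mm → susceptible

oxacillin, vancomycin, ceftriaxone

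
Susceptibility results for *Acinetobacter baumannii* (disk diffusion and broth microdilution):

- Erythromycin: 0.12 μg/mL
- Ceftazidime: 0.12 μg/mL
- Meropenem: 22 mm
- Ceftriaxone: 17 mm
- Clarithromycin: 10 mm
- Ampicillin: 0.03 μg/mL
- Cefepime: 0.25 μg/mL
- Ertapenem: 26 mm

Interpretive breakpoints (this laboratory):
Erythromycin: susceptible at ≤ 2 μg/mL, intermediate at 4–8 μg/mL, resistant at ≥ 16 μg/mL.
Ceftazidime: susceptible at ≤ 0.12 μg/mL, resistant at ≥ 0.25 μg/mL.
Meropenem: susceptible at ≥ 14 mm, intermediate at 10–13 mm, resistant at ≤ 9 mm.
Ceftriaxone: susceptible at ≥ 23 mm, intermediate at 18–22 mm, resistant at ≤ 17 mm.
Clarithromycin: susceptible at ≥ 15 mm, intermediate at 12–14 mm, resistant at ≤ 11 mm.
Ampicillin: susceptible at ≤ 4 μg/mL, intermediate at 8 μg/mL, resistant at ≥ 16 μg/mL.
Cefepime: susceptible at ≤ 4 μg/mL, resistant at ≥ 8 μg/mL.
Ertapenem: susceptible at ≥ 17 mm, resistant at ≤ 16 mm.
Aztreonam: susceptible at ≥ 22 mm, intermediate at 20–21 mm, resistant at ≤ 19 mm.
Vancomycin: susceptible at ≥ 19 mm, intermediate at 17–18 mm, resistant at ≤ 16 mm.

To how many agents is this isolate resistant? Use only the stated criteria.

Erythromycin: 0.12 μg/mL is ≤ 2 μg/mL → S
Ceftazidime 0.12 μg/mL: ≤ 0.12 μg/mL → Susceptible
Meropenem (22 mm) ≥ 14 mm → S
Ceftriaxone: 17 mm is ≤ 17 mm ⇒ Resistant
Clarithromycin (10 mm) ≤ 11 mm → Resistant
Ampicillin 0.03 μg/mL: ≤ 4 μg/mL ⇒ susceptible
Cefepime 0.25 μg/mL: ≤ 4 μg/mL ⇒ S
Ertapenem: 26 mm is ≥ 17 mm ⇒ susceptible
Resistant: 2

2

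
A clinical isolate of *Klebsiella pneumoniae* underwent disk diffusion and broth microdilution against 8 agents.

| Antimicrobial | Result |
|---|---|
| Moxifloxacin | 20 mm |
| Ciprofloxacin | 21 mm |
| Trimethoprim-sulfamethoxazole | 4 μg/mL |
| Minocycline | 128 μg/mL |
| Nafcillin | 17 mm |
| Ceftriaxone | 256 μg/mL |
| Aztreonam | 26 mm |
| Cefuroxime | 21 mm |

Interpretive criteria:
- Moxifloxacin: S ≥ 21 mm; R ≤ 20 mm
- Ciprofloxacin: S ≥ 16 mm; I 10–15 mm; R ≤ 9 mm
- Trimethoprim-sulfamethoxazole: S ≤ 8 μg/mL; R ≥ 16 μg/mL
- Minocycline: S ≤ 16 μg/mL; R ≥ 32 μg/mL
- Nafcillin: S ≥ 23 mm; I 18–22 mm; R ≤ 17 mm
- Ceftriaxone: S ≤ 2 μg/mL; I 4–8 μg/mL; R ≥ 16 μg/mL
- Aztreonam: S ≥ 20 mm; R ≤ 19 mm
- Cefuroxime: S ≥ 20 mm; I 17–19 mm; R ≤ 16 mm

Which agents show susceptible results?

Moxifloxacin 20 mm: ≤ 20 mm ⇒ R
Ciprofloxacin 21 mm: ≥ 16 mm ⇒ Susceptible
Trimethoprim-sulfamethoxazole (4 μg/mL) ≤ 8 μg/mL — Susceptible
Minocycline 128 μg/mL: ≥ 32 μg/mL — Resistant
Nafcillin (17 mm) ≤ 17 mm — R
Ceftriaxone 256 μg/mL: ≥ 16 μg/mL ⇒ R
Aztreonam (26 mm) ≥ 20 mm → susceptible
Cefuroxime: 21 mm is ≥ 20 mm → Susceptible

ciprofloxacin, trimethoprim-sulfamethoxazole, aztreonam, cefuroxime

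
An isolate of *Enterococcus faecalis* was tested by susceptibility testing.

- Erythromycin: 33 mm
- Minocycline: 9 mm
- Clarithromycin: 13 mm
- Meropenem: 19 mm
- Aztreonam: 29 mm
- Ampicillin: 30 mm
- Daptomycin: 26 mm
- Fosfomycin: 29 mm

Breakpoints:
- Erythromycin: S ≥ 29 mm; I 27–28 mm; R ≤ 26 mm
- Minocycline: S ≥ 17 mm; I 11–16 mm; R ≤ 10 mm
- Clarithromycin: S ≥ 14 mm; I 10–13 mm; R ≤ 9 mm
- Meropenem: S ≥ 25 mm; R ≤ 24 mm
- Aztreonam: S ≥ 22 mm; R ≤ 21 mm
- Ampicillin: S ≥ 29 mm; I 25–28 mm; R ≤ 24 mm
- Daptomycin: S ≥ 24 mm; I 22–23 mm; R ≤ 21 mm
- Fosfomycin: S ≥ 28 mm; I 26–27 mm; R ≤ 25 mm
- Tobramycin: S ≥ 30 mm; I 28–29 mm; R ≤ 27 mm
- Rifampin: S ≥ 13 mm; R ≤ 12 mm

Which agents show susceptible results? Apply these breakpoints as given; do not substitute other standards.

Erythromycin 33 mm: ≥ 29 mm ⇒ S
Minocycline: 9 mm is ≤ 10 mm — Resistant
Clarithromycin 13 mm: in 10–13 mm — intermediate
Meropenem 19 mm: ≤ 24 mm ⇒ Resistant
Aztreonam (29 mm) ≥ 22 mm ⇒ Susceptible
Ampicillin (30 mm) ≥ 29 mm → Susceptible
Daptomycin (26 mm) ≥ 24 mm → S
Fosfomycin 29 mm: ≥ 28 mm → Susceptible

erythromycin, aztreonam, ampicillin, daptomycin, fosfomycin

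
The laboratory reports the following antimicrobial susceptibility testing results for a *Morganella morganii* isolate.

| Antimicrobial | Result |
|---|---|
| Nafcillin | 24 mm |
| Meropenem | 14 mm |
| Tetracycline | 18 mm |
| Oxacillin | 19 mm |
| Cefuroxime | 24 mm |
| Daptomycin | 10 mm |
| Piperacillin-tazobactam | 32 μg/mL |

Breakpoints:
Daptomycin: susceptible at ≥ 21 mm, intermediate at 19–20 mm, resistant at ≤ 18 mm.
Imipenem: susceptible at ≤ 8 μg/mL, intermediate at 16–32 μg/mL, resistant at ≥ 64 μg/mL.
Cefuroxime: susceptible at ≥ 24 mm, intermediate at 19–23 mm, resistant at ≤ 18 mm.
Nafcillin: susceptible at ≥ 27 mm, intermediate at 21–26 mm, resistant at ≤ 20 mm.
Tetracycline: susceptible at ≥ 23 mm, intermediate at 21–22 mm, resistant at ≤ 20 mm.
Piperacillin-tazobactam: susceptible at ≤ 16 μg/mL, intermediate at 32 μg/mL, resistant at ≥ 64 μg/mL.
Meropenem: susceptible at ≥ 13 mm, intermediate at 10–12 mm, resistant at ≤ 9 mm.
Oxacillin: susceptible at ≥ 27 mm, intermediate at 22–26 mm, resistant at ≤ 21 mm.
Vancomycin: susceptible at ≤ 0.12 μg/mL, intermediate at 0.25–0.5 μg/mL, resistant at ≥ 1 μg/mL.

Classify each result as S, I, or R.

Nafcillin (24 mm) in 21–26 mm → I
Meropenem (14 mm) ≥ 13 mm ⇒ susceptible
Tetracycline (18 mm) ≤ 20 mm — Resistant
Oxacillin 19 mm: ≤ 21 mm ⇒ Resistant
Cefuroxime 24 mm: ≥ 24 mm — Susceptible
Daptomycin: 10 mm is ≤ 18 mm — Resistant
Piperacillin-tazobactam: 32 μg/mL is = 32 μg/mL ⇒ intermediate

I, S, R, R, S, R, I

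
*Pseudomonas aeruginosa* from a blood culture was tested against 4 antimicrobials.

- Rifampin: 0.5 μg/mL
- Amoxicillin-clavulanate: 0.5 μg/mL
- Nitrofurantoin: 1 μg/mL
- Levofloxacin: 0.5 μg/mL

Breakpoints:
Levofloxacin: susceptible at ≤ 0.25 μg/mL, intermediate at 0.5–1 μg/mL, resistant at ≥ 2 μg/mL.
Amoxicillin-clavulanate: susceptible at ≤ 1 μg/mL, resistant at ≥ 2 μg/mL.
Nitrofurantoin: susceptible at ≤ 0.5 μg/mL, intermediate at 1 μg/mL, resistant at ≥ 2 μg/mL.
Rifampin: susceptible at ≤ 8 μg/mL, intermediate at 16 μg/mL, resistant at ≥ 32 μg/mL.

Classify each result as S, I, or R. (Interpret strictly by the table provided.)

Rifampin: 0.5 μg/mL is ≤ 8 μg/mL ⇒ S
Amoxicillin-clavulanate: 0.5 μg/mL is ≤ 1 μg/mL → S
Nitrofurantoin: 1 μg/mL is = 1 μg/mL → Intermediate
Levofloxacin: 0.5 μg/mL is in 0.5–1 μg/mL → intermediate

S, S, I, I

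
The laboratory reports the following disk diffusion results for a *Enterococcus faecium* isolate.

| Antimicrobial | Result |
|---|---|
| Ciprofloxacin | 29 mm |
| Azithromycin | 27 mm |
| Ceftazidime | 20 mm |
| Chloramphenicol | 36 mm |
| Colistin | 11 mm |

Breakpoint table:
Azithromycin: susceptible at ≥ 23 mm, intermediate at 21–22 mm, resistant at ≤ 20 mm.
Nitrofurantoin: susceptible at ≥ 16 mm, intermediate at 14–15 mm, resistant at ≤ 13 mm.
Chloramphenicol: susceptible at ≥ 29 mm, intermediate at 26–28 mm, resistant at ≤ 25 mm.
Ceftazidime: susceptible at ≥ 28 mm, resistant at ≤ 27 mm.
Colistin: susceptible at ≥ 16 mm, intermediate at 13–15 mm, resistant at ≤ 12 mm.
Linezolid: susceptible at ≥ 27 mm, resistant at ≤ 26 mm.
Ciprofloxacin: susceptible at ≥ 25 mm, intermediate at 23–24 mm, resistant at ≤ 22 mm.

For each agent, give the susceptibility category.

Ciprofloxacin (29 mm) ≥ 25 mm → susceptible
Azithromycin (27 mm) ≥ 23 mm ⇒ susceptible
Ceftazidime (20 mm) ≤ 27 mm ⇒ Resistant
Chloramphenicol: 36 mm is ≥ 29 mm ⇒ Susceptible
Colistin (11 mm) ≤ 12 mm — R

S, S, R, S, R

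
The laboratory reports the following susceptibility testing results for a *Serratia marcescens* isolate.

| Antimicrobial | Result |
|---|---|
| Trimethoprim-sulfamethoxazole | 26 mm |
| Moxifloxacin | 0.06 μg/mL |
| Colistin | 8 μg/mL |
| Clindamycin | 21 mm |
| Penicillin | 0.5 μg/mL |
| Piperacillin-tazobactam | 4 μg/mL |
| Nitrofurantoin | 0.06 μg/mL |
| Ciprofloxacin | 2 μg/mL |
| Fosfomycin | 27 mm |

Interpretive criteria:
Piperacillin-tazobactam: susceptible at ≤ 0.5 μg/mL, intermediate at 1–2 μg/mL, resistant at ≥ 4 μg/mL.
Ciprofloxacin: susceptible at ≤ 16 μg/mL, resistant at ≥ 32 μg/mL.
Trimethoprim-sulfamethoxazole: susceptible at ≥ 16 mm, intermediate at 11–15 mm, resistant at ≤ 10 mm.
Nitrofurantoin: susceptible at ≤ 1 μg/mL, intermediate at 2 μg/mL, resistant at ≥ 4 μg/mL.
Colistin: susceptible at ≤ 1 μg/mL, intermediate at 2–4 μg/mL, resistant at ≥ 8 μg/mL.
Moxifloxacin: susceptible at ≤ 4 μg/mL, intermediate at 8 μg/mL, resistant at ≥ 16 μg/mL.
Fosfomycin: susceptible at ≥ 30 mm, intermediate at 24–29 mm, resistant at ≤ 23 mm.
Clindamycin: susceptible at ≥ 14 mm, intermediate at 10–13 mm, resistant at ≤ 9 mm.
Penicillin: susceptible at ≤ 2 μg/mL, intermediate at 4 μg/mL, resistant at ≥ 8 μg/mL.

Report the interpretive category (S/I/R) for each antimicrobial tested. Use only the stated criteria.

S, S, R, S, S, R, S, S, I

Trimethoprim-sulfamethoxazole 26 mm: ≥ 16 mm — susceptible
Moxifloxacin: 0.06 μg/mL is ≤ 4 μg/mL ⇒ susceptible
Colistin (8 μg/mL) ≥ 8 μg/mL → R
Clindamycin: 21 mm is ≥ 14 mm → Susceptible
Penicillin (0.5 μg/mL) ≤ 2 μg/mL ⇒ susceptible
Piperacillin-tazobactam: 4 μg/mL is ≥ 4 μg/mL → Resistant
Nitrofurantoin (0.06 μg/mL) ≤ 1 μg/mL ⇒ Susceptible
Ciprofloxacin (2 μg/mL) ≤ 16 μg/mL — Susceptible
Fosfomycin: 27 mm is in 24–29 mm ⇒ Intermediate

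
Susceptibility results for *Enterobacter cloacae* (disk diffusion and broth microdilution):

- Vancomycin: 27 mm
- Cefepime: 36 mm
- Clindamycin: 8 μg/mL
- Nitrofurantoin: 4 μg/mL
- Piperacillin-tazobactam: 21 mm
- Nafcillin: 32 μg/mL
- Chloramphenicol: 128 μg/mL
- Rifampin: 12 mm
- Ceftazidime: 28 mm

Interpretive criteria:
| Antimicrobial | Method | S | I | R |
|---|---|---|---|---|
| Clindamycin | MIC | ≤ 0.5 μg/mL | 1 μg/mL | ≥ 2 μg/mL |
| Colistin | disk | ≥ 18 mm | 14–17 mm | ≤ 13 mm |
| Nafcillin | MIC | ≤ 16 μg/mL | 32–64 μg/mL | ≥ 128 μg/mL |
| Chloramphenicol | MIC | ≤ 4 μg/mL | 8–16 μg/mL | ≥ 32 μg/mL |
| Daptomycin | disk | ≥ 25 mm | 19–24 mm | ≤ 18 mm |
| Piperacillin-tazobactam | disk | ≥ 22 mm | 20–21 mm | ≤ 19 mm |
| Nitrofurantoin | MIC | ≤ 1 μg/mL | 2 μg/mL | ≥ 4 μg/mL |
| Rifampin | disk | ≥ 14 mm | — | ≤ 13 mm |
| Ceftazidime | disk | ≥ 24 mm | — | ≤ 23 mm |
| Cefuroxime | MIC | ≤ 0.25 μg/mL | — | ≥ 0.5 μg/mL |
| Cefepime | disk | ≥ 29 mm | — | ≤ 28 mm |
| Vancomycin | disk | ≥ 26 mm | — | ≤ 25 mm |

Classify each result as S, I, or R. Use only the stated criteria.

Vancomycin: 27 mm is ≥ 26 mm ⇒ S
Cefepime (36 mm) ≥ 29 mm ⇒ susceptible
Clindamycin: 8 μg/mL is ≥ 2 μg/mL → R
Nitrofurantoin: 4 μg/mL is ≥ 4 μg/mL — resistant
Piperacillin-tazobactam: 21 mm is in 20–21 mm — intermediate
Nafcillin: 32 μg/mL is in 32–64 μg/mL — intermediate
Chloramphenicol (128 μg/mL) ≥ 32 μg/mL → Resistant
Rifampin (12 mm) ≤ 13 mm → resistant
Ceftazidime 28 mm: ≥ 24 mm — susceptible

S, S, R, R, I, I, R, R, S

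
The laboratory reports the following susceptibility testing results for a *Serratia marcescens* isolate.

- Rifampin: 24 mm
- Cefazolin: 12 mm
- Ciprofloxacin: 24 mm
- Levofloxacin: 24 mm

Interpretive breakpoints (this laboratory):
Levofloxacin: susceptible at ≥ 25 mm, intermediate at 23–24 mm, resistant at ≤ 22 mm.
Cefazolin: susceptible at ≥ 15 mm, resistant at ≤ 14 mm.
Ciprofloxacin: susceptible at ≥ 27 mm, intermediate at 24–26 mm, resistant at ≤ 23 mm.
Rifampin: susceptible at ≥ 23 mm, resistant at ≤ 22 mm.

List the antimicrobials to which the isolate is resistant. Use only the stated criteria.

Rifampin (24 mm) ≥ 23 mm ⇒ Susceptible
Cefazolin (12 mm) ≤ 14 mm → R
Ciprofloxacin 24 mm: in 24–26 mm → intermediate
Levofloxacin: 24 mm is in 23–24 mm ⇒ intermediate

cefazolin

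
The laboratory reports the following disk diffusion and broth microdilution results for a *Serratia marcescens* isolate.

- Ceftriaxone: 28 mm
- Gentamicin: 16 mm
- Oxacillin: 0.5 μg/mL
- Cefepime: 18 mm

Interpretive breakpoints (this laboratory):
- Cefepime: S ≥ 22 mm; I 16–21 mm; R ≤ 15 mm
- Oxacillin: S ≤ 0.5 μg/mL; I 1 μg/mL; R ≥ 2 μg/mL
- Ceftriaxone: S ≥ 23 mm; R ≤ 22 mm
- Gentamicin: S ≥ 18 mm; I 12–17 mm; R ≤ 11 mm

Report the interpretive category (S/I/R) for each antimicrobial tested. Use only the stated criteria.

S, I, S, I

Ceftriaxone: 28 mm is ≥ 23 mm — S
Gentamicin: 16 mm is in 12–17 mm ⇒ intermediate
Oxacillin (0.5 μg/mL) ≤ 0.5 μg/mL ⇒ S
Cefepime: 18 mm is in 16–21 mm ⇒ intermediate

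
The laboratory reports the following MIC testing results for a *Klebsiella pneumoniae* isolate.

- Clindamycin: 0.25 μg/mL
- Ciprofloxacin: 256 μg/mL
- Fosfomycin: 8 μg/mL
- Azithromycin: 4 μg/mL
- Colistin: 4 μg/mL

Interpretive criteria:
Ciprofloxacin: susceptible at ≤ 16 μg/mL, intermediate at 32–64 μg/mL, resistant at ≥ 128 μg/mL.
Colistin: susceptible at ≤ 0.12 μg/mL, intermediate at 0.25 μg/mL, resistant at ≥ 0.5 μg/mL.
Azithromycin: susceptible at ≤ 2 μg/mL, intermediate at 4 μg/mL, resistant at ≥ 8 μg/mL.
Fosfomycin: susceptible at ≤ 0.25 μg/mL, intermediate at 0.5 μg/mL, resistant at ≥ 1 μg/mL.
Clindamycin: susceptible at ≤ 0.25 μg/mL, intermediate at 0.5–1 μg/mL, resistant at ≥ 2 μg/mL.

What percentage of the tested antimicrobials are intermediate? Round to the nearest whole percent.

Clindamycin 0.25 μg/mL: ≤ 0.25 μg/mL → susceptible
Ciprofloxacin (256 μg/mL) ≥ 128 μg/mL ⇒ resistant
Fosfomycin 8 μg/mL: ≥ 1 μg/mL — resistant
Azithromycin: 4 μg/mL is = 4 μg/mL ⇒ intermediate
Colistin 4 μg/mL: ≥ 0.5 μg/mL — R
Intermediate: 1/5

20%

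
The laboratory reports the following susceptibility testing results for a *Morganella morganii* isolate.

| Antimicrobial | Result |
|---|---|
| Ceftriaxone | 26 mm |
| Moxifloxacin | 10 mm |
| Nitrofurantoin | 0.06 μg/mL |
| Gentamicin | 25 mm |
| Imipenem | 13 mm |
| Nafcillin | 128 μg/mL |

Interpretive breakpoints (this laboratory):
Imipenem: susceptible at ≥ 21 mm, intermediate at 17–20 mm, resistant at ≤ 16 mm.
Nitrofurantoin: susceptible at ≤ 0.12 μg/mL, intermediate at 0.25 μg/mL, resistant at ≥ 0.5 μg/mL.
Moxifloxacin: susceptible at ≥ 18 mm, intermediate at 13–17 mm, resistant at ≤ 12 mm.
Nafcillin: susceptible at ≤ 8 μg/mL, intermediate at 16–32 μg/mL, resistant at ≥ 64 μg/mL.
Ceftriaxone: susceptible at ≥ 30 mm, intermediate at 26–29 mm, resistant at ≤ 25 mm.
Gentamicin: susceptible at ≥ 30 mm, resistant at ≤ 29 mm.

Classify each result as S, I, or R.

Ceftriaxone: 26 mm is in 26–29 mm ⇒ I
Moxifloxacin: 10 mm is ≤ 12 mm ⇒ R
Nitrofurantoin (0.06 μg/mL) ≤ 0.12 μg/mL ⇒ Susceptible
Gentamicin (25 mm) ≤ 29 mm → resistant
Imipenem (13 mm) ≤ 16 mm ⇒ resistant
Nafcillin: 128 μg/mL is ≥ 64 μg/mL — R

I, R, S, R, R, R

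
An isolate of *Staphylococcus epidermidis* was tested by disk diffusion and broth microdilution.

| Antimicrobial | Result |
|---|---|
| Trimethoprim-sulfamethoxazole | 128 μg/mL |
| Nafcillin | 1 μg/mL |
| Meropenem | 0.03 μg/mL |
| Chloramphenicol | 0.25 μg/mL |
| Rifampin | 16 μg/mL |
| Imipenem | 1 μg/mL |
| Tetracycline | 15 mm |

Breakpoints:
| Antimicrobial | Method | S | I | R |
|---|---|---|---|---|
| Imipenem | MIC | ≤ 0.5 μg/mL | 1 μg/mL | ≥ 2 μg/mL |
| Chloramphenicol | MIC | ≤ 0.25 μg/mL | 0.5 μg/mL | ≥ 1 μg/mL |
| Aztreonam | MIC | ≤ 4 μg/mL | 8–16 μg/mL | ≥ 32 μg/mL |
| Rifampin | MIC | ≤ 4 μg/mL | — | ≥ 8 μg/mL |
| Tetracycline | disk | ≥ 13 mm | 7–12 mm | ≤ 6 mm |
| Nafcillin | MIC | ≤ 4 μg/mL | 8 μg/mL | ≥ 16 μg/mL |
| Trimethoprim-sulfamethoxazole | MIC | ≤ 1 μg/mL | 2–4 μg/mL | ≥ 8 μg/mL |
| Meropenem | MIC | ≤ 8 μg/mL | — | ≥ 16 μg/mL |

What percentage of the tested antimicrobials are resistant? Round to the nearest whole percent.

Trimethoprim-sulfamethoxazole: 128 μg/mL is ≥ 8 μg/mL → Resistant
Nafcillin 1 μg/mL: ≤ 4 μg/mL → S
Meropenem: 0.03 μg/mL is ≤ 8 μg/mL ⇒ S
Chloramphenicol: 0.25 μg/mL is ≤ 0.25 μg/mL ⇒ S
Rifampin: 16 μg/mL is ≥ 8 μg/mL ⇒ resistant
Imipenem: 1 μg/mL is = 1 μg/mL — I
Tetracycline 15 mm: ≥ 13 mm → susceptible
Resistant: 2/7

29%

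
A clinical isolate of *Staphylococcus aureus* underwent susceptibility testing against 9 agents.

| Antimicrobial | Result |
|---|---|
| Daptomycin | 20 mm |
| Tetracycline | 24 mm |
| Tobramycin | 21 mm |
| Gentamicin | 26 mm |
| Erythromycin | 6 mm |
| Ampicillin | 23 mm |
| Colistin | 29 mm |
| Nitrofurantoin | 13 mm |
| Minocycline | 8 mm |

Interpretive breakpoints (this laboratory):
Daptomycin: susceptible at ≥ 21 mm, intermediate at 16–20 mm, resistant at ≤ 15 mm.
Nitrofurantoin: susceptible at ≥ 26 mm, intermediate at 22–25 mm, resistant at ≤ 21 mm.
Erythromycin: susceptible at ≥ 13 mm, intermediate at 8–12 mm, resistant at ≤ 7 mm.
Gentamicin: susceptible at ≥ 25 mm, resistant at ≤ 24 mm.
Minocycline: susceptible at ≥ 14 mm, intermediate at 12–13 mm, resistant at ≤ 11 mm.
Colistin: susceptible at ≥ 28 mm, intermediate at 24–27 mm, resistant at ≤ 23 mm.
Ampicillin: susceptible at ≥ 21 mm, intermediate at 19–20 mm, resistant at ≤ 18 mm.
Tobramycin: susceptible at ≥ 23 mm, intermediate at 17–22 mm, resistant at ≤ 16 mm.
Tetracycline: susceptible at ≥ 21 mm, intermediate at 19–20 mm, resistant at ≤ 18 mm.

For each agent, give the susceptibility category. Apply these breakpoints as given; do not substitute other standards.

I, S, I, S, R, S, S, R, R

Daptomycin: 20 mm is in 16–20 mm — I
Tetracycline (24 mm) ≥ 21 mm — susceptible
Tobramycin 21 mm: in 17–22 mm ⇒ Intermediate
Gentamicin: 26 mm is ≥ 25 mm → Susceptible
Erythromycin (6 mm) ≤ 7 mm → R
Ampicillin: 23 mm is ≥ 21 mm → S
Colistin: 29 mm is ≥ 28 mm — susceptible
Nitrofurantoin (13 mm) ≤ 21 mm — Resistant
Minocycline (8 mm) ≤ 11 mm ⇒ Resistant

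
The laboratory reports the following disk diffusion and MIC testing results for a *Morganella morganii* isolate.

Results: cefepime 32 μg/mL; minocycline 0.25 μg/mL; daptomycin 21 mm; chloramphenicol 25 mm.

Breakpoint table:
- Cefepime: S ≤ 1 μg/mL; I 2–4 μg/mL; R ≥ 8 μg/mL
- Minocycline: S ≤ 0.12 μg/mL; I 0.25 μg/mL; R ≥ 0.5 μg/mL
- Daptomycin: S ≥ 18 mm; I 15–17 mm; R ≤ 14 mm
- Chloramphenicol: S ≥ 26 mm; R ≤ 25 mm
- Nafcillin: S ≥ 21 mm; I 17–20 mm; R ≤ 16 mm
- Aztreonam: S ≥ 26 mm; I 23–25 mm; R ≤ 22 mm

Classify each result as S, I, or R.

R, I, S, R

Cefepime (32 μg/mL) ≥ 8 μg/mL — resistant
Minocycline (0.25 μg/mL) = 0.25 μg/mL ⇒ Intermediate
Daptomycin (21 mm) ≥ 18 mm — S
Chloramphenicol (25 mm) ≤ 25 mm — resistant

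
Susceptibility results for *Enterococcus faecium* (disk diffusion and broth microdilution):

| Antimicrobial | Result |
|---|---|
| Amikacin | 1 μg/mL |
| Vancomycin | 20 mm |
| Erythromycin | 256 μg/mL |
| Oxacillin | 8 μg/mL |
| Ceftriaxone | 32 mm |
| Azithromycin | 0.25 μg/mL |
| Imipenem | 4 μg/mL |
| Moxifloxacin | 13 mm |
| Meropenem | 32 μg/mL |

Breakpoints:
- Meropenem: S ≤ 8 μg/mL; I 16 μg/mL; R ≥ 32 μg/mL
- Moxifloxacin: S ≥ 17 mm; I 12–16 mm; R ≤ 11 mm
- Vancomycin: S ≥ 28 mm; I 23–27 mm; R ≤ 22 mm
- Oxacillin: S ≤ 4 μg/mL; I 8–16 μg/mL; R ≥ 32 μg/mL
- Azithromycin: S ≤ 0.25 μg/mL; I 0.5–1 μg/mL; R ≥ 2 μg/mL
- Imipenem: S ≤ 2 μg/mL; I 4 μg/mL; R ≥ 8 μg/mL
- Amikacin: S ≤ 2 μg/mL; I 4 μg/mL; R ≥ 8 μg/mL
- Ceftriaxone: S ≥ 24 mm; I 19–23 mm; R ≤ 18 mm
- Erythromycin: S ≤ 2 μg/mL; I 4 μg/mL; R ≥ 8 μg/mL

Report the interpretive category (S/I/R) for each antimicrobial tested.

Amikacin (1 μg/mL) ≤ 2 μg/mL → S
Vancomycin (20 mm) ≤ 22 mm ⇒ resistant
Erythromycin: 256 μg/mL is ≥ 8 μg/mL ⇒ Resistant
Oxacillin (8 μg/mL) in 8–16 μg/mL — Intermediate
Ceftriaxone (32 mm) ≥ 24 mm — S
Azithromycin (0.25 μg/mL) ≤ 0.25 μg/mL — S
Imipenem (4 μg/mL) = 4 μg/mL — I
Moxifloxacin 13 mm: in 12–16 mm → I
Meropenem (32 μg/mL) ≥ 32 μg/mL ⇒ R

S, R, R, I, S, S, I, I, R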